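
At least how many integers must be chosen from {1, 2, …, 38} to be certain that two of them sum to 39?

20

Partition {1, …, 38} into 19 pairs: {1,38}, {2,37}, …, {19,20}.
Choosing 19 integers — say the integers 1 through 19 — takes one from each pair and avoids the property.
Choosing 20 forces two into the same pair by pigeonhole, and those sum to 39. So 20.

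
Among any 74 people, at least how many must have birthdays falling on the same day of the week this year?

The 74 people fall into 7 days of the week.
If each of the 7 days of the week held at most 10, the total would be at most 7 × 10 = 70 < 74, a contradiction.
So at least one holds ⌈74/7⌉ = 11.

11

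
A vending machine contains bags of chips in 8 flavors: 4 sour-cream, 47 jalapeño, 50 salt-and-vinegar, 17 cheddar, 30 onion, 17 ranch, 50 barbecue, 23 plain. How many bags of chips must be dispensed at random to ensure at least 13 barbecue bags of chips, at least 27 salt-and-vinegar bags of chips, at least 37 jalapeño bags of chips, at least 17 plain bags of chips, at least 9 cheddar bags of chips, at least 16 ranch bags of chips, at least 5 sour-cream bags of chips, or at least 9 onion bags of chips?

The worst case stops just short of every target: 4 sour-cream, 36 jalapeño, 26 salt-and-vinegar, 8 cheddar, 8 onion, 15 ranch, 12 barbecue, 16 plain — 4 + 36 + 26 + 8 + 8 + 15 + 12 + 16 = 125 bags of chips.
One more bag of chips must push some flavor to its target, so 125 + 1 = 126.

126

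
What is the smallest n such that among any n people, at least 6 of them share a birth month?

61

There are 12 months of the year acting as pigeonholes.
With 12 × 5 = 60 people we could place exactly 5 in each, with no class reaching 6.
One more forces some class to hold 6, so 60 + 1 = 61.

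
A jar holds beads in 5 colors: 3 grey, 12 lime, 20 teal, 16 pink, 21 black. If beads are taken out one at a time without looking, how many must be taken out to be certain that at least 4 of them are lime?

64

The worst case draws every non-lime bead first: 3 + 20 + 16 + 21 = 60.
The next 4 draws are then forced to be lime, giving 60 + 4 = 64.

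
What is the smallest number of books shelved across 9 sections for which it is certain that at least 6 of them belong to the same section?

46

There are 9 sections acting as pigeonholes.
With 9 × 5 = 45 books we could place exactly 5 in each, with no class reaching 6.
One more forces some class to hold 6, so 45 + 1 = 46.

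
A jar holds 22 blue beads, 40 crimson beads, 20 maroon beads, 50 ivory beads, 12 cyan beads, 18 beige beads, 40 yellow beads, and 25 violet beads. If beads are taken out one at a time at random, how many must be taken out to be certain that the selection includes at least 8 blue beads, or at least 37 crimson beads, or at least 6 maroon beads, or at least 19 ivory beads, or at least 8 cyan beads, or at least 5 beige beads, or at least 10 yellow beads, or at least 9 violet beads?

95

The worst case stops just short of every target: 7 blue, 36 crimson, 5 maroon, 18 ivory, 7 cyan, 4 beige, 9 yellow, 8 violet — 7 + 36 + 5 + 18 + 7 + 4 + 9 + 8 = 94 beads.
One more bead must push some color to its target, so 94 + 1 = 95.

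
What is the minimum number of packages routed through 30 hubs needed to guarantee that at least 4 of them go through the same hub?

91

There are 30 hubs acting as pigeonholes.
With 30 × 3 = 90 packages we could place exactly 3 in each, with no class reaching 4.
One more forces some class to hold 4, so 90 + 1 = 91.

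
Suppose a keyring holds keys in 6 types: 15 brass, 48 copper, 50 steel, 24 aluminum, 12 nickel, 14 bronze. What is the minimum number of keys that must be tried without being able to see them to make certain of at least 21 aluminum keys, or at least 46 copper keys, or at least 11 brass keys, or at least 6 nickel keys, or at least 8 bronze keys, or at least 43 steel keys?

130

The worst case stops just short of every target: 10 brass, 45 copper, 42 steel, 20 aluminum, 5 nickel, 7 bronze — 10 + 45 + 42 + 20 + 5 + 7 = 129 keys.
One more key must push some type to its target, so 129 + 1 = 130.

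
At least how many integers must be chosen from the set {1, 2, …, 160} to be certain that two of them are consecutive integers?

Partition {1, …, 160} into 80 pairs: {1,2}, {3,4}, …, {159,160}.
Choosing 80 integers — say the 80 even numbers 2, 4, …, 160 — takes one from each pair and avoids the property.
Choosing 81 forces two into the same pair by pigeonhole, and those are consecutive. So 81.

81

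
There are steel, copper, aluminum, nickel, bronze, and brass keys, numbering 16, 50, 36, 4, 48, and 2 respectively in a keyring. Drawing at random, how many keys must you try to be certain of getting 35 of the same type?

125

Treat the 6 types as pigeonholes.
In the worst case we take at most 34 of each type, but all 16 steel, all 4 nickel, and all 2 brass (fewer than 34), giving 16 + 34 + 34 + 4 + 34 + 2 = 124.
One more key then forces some type to 35, so 124 + 1 = 125.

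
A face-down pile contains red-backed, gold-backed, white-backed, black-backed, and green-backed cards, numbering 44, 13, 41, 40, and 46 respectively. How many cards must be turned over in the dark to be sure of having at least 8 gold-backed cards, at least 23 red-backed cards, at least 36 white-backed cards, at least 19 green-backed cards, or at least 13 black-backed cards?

Each of the 5 back colors has its own threshold; avoid all of them simultaneously.
The worst case stops just short of every target: 22 red-backed, 7 gold-backed, 35 white-backed, 12 black-backed, 18 green-backed — 22 + 7 + 35 + 12 + 18 = 94 cards.
One more card must push some back color to its target, so 94 + 1 = 95.

95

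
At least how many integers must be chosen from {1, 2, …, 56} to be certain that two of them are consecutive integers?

29

Partition {1, …, 56} into 28 pairs: {1,2}, {3,4}, …, {55,56}.
Choosing 28 integers — say the 28 even numbers 2, 4, …, 56 — takes one from each pair and avoids the property.
Choosing 29 forces two into the same pair by pigeonhole, and those are consecutive. So 29.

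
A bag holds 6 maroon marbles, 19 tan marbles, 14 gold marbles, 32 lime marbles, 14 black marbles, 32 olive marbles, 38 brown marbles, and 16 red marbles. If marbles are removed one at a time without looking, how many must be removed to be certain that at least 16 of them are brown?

149

The worst case draws every non-brown marble first: 6 + 19 + 14 + 32 + 14 + 32 + 16 = 133.
The next 16 draws are then forced to be brown, giving 133 + 16 = 149.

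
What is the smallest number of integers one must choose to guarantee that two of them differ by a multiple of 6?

7

Use the pigeonhole principle on residue classes: two integers differ by a multiple of 6 exactly when they share a remainder mod 6.
There are 6 residue classes mod 6, so 6 integers can all lie in distinct classes.
One more integer must repeat a residue, giving a difference divisible by 6. So n = 6 + 1 = 7.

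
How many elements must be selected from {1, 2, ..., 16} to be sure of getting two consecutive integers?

9

Partition {1, …, 16} into 8 pairs: {1,2}, {3,4}, …, {15,16}.
Choosing 8 integers — say the 8 even numbers 2, 4, …, 16 — takes one from each pair and avoids the property.
Choosing 9 forces two into the same pair by pigeonhole, and those are consecutive. So 9.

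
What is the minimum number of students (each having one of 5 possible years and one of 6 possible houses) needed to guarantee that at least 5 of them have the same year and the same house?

121

There are 5 × 6 = 30 (year, house) combinations acting as pigeonholes.
With 30 × 4 = 120 students we could place exactly 4 in each, with no (year, house) pair reaching 5.
One more forces some (year, house) pair to hold 5, so 120 + 1 = 121.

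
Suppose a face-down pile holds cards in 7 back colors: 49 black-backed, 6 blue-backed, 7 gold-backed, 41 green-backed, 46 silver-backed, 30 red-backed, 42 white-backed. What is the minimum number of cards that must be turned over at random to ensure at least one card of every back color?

The hardest back color to obtain is blue-backed: we could draw every other card first — 221 − 6 = 215 cards — without a single blue-backed one.
The next draw must be blue-backed, so 215 + 1 = 216.

216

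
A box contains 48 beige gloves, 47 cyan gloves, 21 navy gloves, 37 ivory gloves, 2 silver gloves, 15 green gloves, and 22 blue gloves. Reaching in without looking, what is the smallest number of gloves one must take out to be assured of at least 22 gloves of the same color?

Treat the 7 colors as pigeonholes.
In the worst case we take at most 21 of each color, but all 2 silver and all 15 green (fewer than 21), giving 21 + 21 + 21 + 21 + 2 + 15 + 21 = 122.
One more glove then forces some color to 22, so 122 + 1 = 123.

123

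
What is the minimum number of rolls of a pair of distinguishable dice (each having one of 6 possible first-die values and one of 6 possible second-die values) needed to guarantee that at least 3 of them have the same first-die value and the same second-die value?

73

There are 6 × 6 = 36 (first-die value, second-die value) combinations acting as pigeonholes.
With 36 × 2 = 72 rolls of a pair of distinguishable dice we could place exactly 2 in each, with no (first-die value, second-die value) pair reaching 3.
One more forces some (first-die value, second-die value) pair to hold 3, so 72 + 1 = 73.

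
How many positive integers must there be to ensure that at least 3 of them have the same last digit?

21

There are 10 possible last digits acting as pigeonholes.
With 10 × 2 = 20 positive integers we could place exactly 2 in each, with no class reaching 3.
One more forces some class to hold 3, so 20 + 1 = 21.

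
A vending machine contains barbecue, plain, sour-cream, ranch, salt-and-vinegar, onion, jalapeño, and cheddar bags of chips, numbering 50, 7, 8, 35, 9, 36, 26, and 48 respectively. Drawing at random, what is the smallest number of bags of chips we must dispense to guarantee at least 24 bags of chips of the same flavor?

Treat the 8 flavors as pigeonholes.
In the worst case we take at most 23 of each flavor, but all 7 plain, all 8 sour-cream, and all 9 salt-and-vinegar (fewer than 23), giving 23 + 7 + 8 + 23 + 9 + 23 + 23 + 23 = 139.
One more bag of chips then forces some flavor to 24, so 139 + 1 = 140.

140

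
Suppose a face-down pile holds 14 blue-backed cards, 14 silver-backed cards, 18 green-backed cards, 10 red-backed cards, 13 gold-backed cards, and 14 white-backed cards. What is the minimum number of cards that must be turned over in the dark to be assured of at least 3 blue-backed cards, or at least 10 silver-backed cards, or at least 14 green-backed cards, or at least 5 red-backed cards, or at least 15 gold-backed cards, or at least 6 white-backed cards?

The worst case stops just short of every target: 2 blue-backed, 9 silver-backed, 13 green-backed, 4 red-backed, all 13 gold-backed, 5 white-backed — 2 + 9 + 13 + 4 + 13 + 5 = 46 cards.
One more card must push some back color to its target, so 46 + 1 = 47.

47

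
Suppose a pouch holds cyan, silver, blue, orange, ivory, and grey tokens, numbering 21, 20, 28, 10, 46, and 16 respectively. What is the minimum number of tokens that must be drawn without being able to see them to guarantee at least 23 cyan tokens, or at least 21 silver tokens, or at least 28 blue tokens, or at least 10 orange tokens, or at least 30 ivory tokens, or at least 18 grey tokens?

123

The worst case stops just short of every target: all 21 cyan, 20 silver, 27 blue, 9 orange, 29 ivory, all 16 grey — 21 + 20 + 27 + 9 + 29 + 16 = 122 tokens.
One more token must push some color to its target, so 122 + 1 = 123.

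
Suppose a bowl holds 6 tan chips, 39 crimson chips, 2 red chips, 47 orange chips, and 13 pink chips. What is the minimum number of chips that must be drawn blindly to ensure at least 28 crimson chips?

The worst case draws every non-crimson chip first: 6 + 2 + 47 + 13 = 68.
The next 28 draws are then forced to be crimson, giving 68 + 28 = 96.

96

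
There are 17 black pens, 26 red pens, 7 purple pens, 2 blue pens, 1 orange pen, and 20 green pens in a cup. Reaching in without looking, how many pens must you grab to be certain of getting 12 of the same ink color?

44

In the worst case we take at most 11 of each ink color, but all 7 purple, all 2 blue, and all 1 orange (fewer than 11), giving 11 + 11 + 7 + 2 + 1 + 11 = 43.
One more pen then forces some ink color to 12, so 43 + 1 = 44.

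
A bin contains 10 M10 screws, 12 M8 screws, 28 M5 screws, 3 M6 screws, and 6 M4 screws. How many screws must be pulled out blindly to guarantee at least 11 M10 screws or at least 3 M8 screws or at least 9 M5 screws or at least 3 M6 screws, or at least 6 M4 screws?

28

The worst case stops just short of every target: 10 M10, 2 M8, 8 M5, 2 M6, 5 M4 — 10 + 2 + 8 + 2 + 5 = 27 screws.
One more screw must push some size to its target, so 27 + 1 = 28.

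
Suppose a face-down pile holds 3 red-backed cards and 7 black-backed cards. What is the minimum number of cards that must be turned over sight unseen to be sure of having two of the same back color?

3

The worst case takes 1 card of each back color without reaching 2 of any: 2 × 1 = 2.
The next card must bring some back color to 2, so 2 + 1 = 3.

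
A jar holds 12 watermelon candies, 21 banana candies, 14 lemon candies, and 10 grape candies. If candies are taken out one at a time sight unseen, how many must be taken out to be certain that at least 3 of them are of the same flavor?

9

The worst case takes 2 candies of each flavor without reaching 3 of any: 4 × 2 = 8.
The next candy must bring some flavor to 3, so 8 + 1 = 9.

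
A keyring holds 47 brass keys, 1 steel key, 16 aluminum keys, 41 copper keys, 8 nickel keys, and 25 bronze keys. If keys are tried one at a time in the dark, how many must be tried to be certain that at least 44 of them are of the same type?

In the worst case we take at most 43 of each type, but all 1 steel, all 16 aluminum, all 41 copper, all 8 nickel, and all 25 bronze (fewer than 43), giving 43 + 1 + 16 + 41 + 8 + 25 = 134.
One more key then forces some type to 44, so 134 + 1 = 135.

135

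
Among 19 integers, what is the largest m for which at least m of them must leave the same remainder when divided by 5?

4

The 19 integers fall into 5 residue classes modulo 5.
If each of the 5 residue classes modulo 5 held at most 3, the total would be at most 5 × 3 = 15 < 19, a contradiction.
So at least one holds ⌈19/5⌉ = 4.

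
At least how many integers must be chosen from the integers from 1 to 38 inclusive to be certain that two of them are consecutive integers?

20

Partition {1, …, 38} into 19 pairs: {1,2}, {3,4}, …, {37,38}.
Choosing 19 integers — say the 19 even numbers 2, 4, …, 38 — takes one from each pair and avoids the property.
Choosing 20 forces two into the same pair by pigeonhole, and those are consecutive. So 20.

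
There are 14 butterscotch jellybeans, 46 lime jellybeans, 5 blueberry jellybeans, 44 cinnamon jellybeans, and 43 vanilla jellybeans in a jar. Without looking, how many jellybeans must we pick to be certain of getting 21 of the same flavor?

Treat the 5 flavors as pigeonholes.
In the worst case we take at most 20 of each flavor, but all 14 butterscotch and all 5 blueberry (fewer than 20), giving 14 + 20 + 5 + 20 + 20 = 79.
One more jellybean then forces some flavor to 21, so 79 + 1 = 80.

80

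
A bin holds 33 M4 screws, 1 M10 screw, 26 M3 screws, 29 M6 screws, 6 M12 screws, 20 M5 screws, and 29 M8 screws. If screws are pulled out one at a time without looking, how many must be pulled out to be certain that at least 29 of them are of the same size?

Treat the 7 sizes as pigeonholes.
In the worst case we take at most 28 of each size, but all 1 M10, all 26 M3, all 6 M12, and all 20 M5 (fewer than 28), giving 28 + 1 + 26 + 28 + 6 + 20 + 28 = 137.
One more screw then forces some size to 29, so 137 + 1 = 138.

138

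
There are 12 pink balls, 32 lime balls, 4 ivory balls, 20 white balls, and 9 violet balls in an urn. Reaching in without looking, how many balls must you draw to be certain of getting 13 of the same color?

50

In the worst case we take at most 12 of each color, but all 4 ivory and all 9 violet (fewer than 12), giving 12 + 12 + 4 + 12 + 9 = 49.
One more ball then forces some color to 13, so 49 + 1 = 50.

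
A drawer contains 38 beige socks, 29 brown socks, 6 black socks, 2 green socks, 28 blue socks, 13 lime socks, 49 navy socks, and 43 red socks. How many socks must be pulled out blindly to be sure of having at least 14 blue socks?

The worst case draws every non-blue sock first: 38 + 29 + 6 + 2 + 13 + 49 + 43 = 180.
The next 14 draws are then forced to be blue, giving 180 + 14 = 194.

194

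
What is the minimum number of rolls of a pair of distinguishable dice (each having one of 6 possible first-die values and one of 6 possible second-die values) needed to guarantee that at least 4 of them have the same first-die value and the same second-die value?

There are 6 × 6 = 36 (first-die value, second-die value) combinations acting as pigeonholes.
With 36 × 3 = 108 rolls of a pair of distinguishable dice we could place exactly 3 in each, with no (first-die value, second-die value) pair reaching 4.
One more forces some (first-die value, second-die value) pair to hold 4, so 108 + 1 = 109.

109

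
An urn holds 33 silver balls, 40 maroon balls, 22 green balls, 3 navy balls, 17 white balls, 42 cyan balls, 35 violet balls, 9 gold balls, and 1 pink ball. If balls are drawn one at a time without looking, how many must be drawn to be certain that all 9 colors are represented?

202

The hardest color to obtain is pink: we could draw every other ball first — 202 − 1 = 201 balls — without a single pink one.
The next draw must be pink, so 201 + 1 = 202.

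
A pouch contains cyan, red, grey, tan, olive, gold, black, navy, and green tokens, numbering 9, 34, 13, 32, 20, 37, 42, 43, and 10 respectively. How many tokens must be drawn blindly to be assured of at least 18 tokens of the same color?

In the worst case we take at most 17 of each color, but all 9 cyan, all 13 grey, and all 10 green (fewer than 17), giving 9 + 17 + 13 + 17 + 17 + 17 + 17 + 17 + 10 = 134.
One more token then forces some color to 18, so 134 + 1 = 135.

135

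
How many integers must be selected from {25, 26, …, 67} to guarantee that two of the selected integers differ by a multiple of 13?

14

Group the integers by remainder mod 13; there are 13 residue classes, each nonempty in this range.
Choosing one from each class (13 integers) avoids any shared remainder.
One more choice must repeat a class, so two differ by a multiple of 13. Hence 13 + 1 = 14.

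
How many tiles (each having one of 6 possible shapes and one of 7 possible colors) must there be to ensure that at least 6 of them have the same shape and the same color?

211

There are 6 × 7 = 42 (shape, color) combinations acting as pigeonholes.
With 42 × 5 = 210 tiles we could place exactly 5 in each, with no (shape, color) pair reaching 6.
One more forces some (shape, color) pair to hold 6, so 210 + 1 = 211.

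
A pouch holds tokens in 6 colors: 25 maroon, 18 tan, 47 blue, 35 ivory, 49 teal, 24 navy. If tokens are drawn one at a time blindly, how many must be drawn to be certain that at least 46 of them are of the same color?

Treat the 6 colors as pigeonholes.
In the worst case we take at most 45 of each color, but all 25 maroon, all 18 tan, all 35 ivory, and all 24 navy (fewer than 45), giving 25 + 18 + 45 + 35 + 45 + 24 = 192.
One more token then forces some color to 46, so 192 + 1 = 193.

193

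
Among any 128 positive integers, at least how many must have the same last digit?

There are 10 possible last digits, which serve as the pigeonholes.
If each of the 10 possible last digits held at most 12, the total would be at most 10 × 12 = 120 < 128, a contradiction.
So at least one holds ⌈128/10⌉ = 13.

13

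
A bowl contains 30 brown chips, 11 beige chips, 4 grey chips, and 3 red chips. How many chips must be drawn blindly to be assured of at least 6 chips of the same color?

18

In the worst case we take at most 5 of each color, but all 4 grey and all 3 red (fewer than 5), giving 5 + 5 + 4 + 3 = 17.
One more chip then forces some color to 6, so 17 + 1 = 18.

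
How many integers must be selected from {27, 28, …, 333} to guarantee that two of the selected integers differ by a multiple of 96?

97

Group the integers by remainder mod 96; there are 96 residue classes, each nonempty in this range.
Choosing one from each class (96 integers) avoids any shared remainder.
One more choice must repeat a class, so two differ by a multiple of 96. Hence 96 + 1 = 97.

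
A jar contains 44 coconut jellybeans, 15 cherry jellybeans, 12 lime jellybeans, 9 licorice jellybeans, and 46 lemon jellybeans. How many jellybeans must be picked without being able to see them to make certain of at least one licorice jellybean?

To avoid licorice jellybeans as long as possible, exhaust the other 4 flavors first.
The worst case draws every non-licorice jellybean first: 44 + 15 + 12 + 46 = 117.
The next draw is then forced to be licorice, giving 117 + 1 = 118.

118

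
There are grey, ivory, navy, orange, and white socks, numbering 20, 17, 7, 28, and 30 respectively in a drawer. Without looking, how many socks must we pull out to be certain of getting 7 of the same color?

The worst case takes 6 socks of each color without reaching 7 of any: 5 × 6 = 30.
The next sock must bring some color to 7, so 30 + 1 = 31.

31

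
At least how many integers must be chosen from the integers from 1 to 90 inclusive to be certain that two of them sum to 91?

46

Partition {1, …, 90} into 45 pairs: {1,90}, {2,89}, …, {45,46}.
Choosing 45 integers — say the integers 1 through 45 — takes one from each pair and avoids the property.
Choosing 46 forces two into the same pair by pigeonhole, and those sum to 91. So 46.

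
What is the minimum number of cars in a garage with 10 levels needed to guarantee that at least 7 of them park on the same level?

There are 10 levels acting as pigeonholes.
With 10 × 6 = 60 cars we could place exactly 6 in each, with no class reaching 7.
One more forces some class to hold 7, so 60 + 1 = 61.

61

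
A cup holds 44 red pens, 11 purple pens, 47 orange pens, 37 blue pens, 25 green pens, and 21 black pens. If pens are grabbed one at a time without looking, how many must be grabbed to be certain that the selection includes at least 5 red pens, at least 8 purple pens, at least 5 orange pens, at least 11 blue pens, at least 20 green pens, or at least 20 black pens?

64

The worst case stops just short of every target: 4 red, 7 purple, 4 orange, 10 blue, 19 green, 19 black — 4 + 7 + 4 + 10 + 19 + 19 = 63 pens.
One more pen must push some ink color to its target, so 63 + 1 = 64.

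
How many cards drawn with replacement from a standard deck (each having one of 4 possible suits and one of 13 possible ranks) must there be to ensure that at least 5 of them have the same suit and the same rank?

There are 4 × 13 = 52 (suit, rank) combinations acting as pigeonholes.
With 52 × 4 = 208 cards drawn with replacement from a standard deck we could place exactly 4 in each, with no (suit, rank) pair reaching 5.
One more forces some (suit, rank) pair to hold 5, so 208 + 1 = 209.

209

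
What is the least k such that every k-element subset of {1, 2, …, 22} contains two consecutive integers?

12

Partition {1, …, 22} into 11 pairs: {1,2}, {3,4}, …, {21,22}.
Choosing 11 integers — say the 11 even numbers 2, 4, …, 22 — takes one from each pair and avoids the property.
Choosing 12 forces two into the same pair by pigeonhole, and those are consecutive. So 12.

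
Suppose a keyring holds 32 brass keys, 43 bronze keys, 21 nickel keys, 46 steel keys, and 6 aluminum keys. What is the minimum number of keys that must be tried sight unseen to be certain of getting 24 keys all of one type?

In the worst case we take at most 23 of each type, but all 21 nickel and all 6 aluminum (fewer than 23), giving 23 + 23 + 21 + 23 + 6 = 96.
One more key then forces some type to 24, so 96 + 1 = 97.

97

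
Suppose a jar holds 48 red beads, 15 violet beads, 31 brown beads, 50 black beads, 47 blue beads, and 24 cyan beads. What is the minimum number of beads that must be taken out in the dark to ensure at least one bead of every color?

The hardest color to obtain is violet: we could draw every other bead first — 215 − 15 = 200 beads — without a single violet one.
The next draw must be violet, so 200 + 1 = 201.

201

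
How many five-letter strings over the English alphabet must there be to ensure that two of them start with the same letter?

27

There are 26 possible first letters acting as pigeonholes.
With 26 five-letter strings over the English alphabet we could place one in each, avoiding any repeat.
One more forces some class to hold 2, so 26 + 1 = 27.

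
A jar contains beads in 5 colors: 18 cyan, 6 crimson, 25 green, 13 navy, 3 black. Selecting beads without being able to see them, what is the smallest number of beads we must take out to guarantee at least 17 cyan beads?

The worst case draws every non-cyan bead first: 6 + 25 + 13 + 3 = 47.
The next 17 draws are then forced to be cyan, giving 47 + 17 = 64.

64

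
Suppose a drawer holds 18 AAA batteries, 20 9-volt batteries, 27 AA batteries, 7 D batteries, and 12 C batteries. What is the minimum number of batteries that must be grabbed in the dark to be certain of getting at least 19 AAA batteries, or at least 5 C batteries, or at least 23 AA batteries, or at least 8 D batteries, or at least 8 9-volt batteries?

59

The worst case stops just short of every target: 18 AAA, 7 9-volt, 22 AA, 7 D, 4 C — 18 + 7 + 22 + 7 + 4 = 58 batteries.
One more battery must push some type to its target, so 58 + 1 = 59.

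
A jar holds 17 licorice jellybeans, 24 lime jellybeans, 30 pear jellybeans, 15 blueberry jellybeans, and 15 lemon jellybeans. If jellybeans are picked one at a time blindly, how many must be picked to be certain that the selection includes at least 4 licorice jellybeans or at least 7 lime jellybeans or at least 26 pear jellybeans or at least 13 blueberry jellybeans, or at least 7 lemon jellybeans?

The worst case stops just short of every target: 3 licorice, 6 lime, 25 pear, 12 blueberry, 6 lemon — 3 + 6 + 25 + 12 + 6 = 52 jellybeans.
One more jellybean must push some flavor to its target, so 52 + 1 = 53.

53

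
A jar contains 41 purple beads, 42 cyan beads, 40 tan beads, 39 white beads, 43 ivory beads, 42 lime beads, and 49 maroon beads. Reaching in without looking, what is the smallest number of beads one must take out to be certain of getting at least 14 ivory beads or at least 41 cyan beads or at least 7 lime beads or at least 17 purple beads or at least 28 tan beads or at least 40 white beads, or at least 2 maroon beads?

143

The worst case stops just short of every target: 16 purple, 40 cyan, 27 tan, 39 white, 13 ivory, 6 lime, 1 maroon — 16 + 40 + 27 + 39 + 13 + 6 + 1 = 142 beads.
One more bead must push some color to its target, so 142 + 1 = 143.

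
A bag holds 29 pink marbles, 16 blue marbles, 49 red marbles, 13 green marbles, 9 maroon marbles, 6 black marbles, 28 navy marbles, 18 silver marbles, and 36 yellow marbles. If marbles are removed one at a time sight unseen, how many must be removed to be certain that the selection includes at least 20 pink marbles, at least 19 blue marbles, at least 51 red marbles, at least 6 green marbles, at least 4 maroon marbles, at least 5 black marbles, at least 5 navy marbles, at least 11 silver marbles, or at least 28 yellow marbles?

138

Each of the 9 colors has its own threshold; avoid all of them simultaneously.
The worst case stops just short of every target: 19 pink, all 16 blue, all 49 red, 5 green, 3 maroon, 4 black, 4 navy, 10 silver, 27 yellow — 19 + 16 + 49 + 5 + 3 + 4 + 4 + 10 + 27 = 137 marbles.
One more marble must push some color to its target, so 137 + 1 = 138.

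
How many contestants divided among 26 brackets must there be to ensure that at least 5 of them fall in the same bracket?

There are 26 brackets acting as pigeonholes.
With 26 × 4 = 104 contestants we could place exactly 4 in each, with no class reaching 5.
One more forces some class to hold 5, so 104 + 1 = 105.

105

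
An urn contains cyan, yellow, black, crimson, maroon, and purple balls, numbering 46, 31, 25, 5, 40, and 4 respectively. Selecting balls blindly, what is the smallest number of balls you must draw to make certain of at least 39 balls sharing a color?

142

In the worst case we take at most 38 of each color, but all 31 yellow, all 25 black, all 5 crimson, and all 4 purple (fewer than 38), giving 38 + 31 + 25 + 5 + 38 + 4 = 141.
One more ball then forces some color to 39, so 141 + 1 = 142.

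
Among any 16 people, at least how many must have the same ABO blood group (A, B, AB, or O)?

4

There are 4 ABO blood groups, which serve as the pigeonholes.
If each of the 4 ABO blood groups held at most 3, the total would be at most 4 × 3 = 12 < 16, a contradiction.
So at least one holds ⌈16/4⌉ = 4.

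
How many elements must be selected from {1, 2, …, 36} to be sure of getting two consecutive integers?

19

Partition {1, …, 36} into 18 pairs: {1,2}, {3,4}, …, {35,36}.
Choosing 18 integers — say the 18 even numbers 2, 4, …, 36 — takes one from each pair and avoids the property.
Choosing 19 forces two into the same pair by pigeonhole, and those are consecutive. So 19.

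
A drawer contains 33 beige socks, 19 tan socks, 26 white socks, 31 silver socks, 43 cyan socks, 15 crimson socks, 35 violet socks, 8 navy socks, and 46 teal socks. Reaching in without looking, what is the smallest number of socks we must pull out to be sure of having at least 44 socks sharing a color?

254

In the worst case we take at most 43 of each color, but all 33 beige, all 19 tan, all 26 white, all 31 silver, all 15 crimson, all 35 violet, and all 8 navy (fewer than 43), giving 33 + 19 + 26 + 31 + 43 + 15 + 35 + 8 + 43 = 253.
One more sock then forces some color to 44, so 253 + 1 = 254.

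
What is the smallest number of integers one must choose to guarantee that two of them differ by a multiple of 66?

67

Two integers differ by a multiple of 66 exactly when they share a remainder mod 66.
There are 66 residue classes mod 66, so 66 integers can all lie in distinct classes.
One more integer must repeat a residue, giving a difference divisible by 66. So n = 66 + 1 = 67.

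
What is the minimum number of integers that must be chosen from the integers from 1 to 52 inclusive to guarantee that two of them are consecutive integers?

27

Partition {1, …, 52} into 26 pairs: {1,2}, {3,4}, …, {51,52}.
Choosing 26 integers — say the 26 even numbers 2, 4, …, 52 — takes one from each pair and avoids the property.
Choosing 27 forces two into the same pair by pigeonhole, and those are consecutive. So 27.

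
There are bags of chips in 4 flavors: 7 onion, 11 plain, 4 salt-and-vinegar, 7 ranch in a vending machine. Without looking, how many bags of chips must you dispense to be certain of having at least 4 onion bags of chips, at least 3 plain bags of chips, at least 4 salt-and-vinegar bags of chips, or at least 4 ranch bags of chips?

The worst case stops just short of every target: 3 onion, 2 plain, 3 salt-and-vinegar, 3 ranch — 3 + 2 + 3 + 3 = 11 bags of chips.
One more bag of chips must push some flavor to its target, so 11 + 1 = 12.

12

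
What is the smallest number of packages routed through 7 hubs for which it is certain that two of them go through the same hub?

There are 7 hubs acting as pigeonholes.
With 7 packages we could place one in each, avoiding any repeat.
One more forces some class to hold 2, so 7 + 1 = 8.

8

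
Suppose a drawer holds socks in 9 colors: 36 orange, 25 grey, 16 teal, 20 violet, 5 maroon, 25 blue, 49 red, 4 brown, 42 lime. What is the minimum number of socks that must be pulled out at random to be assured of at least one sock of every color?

219

The hardest color to obtain is brown: we could draw every other sock first — 222 − 4 = 218 socks — without a single brown one.
The next draw must be brown, so 218 + 1 = 219.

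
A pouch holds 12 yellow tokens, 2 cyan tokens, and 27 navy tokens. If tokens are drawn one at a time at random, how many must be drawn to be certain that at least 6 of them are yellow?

To avoid yellow tokens as long as possible, exhaust the other 2 colors first.
The worst case draws every non-yellow token first: 2 + 27 = 29.
The next 6 draws are then forced to be yellow, giving 29 + 6 = 35.

35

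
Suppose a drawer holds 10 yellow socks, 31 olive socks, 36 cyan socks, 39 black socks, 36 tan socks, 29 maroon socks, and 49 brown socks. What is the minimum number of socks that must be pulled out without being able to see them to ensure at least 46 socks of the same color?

In the worst case we take at most 45 of each color, but all 10 yellow, all 31 olive, all 36 cyan, all 39 black, all 36 tan, and all 29 maroon (fewer than 45), giving 10 + 31 + 36 + 39 + 36 + 29 + 45 = 226.
One more sock then forces some color to 46, so 226 + 1 = 227.

227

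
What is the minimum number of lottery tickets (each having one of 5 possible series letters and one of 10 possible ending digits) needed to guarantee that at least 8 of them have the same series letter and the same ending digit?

There are 5 × 10 = 50 (series letter, ending digit) combinations acting as pigeonholes.
With 50 × 7 = 350 lottery tickets we could place exactly 7 in each, with no (series letter, ending digit) pair reaching 8.
One more forces some (series letter, ending digit) pair to hold 8, so 350 + 1 = 351.

351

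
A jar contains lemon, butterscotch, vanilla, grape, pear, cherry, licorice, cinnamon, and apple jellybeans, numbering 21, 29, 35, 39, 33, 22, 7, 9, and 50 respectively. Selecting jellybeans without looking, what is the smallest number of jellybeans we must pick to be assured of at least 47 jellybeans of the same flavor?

In the worst case we take at most 46 of each flavor, but all 21 lemon, all 29 butterscotch, all 35 vanilla, all 39 grape, all 33 pear, all 22 cherry, all 7 licorice, and all 9 cinnamon (fewer than 46), giving 21 + 29 + 35 + 39 + 33 + 22 + 7 + 9 + 46 = 241.
One more jellybean then forces some flavor to 47, so 241 + 1 = 242.

242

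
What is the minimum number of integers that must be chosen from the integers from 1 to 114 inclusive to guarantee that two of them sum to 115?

58

Partition {1, …, 114} into 57 pairs: {1,114}, {2,113}, …, {57,58}.
Choosing 57 integers — say the integers 1 through 57 — takes one from each pair and avoids the property.
Choosing 58 forces two into the same pair by pigeonhole, and those sum to 115. So 58.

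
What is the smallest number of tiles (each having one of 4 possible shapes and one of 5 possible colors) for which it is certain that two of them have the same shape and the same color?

There are 4 × 5 = 20 (shape, color) combinations acting as pigeonholes.
With 20 tiles we could place one in each, avoiding any repeat.
One more forces some (shape, color) pair to hold 2, so 20 + 1 = 21.

21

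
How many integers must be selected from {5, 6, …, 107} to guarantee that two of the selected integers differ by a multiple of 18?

Group the integers by remainder mod 18; there are 18 residue classes, each nonempty in this range.
Choosing one from each class (18 integers) avoids any shared remainder.
One more choice must repeat a class, so two differ by a multiple of 18. Hence 18 + 1 = 19.

19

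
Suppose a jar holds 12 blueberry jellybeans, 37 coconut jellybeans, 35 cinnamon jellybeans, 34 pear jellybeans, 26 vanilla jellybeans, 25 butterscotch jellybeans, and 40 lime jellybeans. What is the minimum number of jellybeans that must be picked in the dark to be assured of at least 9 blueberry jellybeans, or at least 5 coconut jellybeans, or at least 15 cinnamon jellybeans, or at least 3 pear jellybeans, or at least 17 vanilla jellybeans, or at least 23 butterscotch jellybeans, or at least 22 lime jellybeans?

88

Each of the 7 flavors has its own threshold; avoid all of them simultaneously.
The worst case stops just short of every target: 8 blueberry, 4 coconut, 14 cinnamon, 2 pear, 16 vanilla, 22 butterscotch, 21 lime — 8 + 4 + 14 + 2 + 16 + 22 + 21 = 87 jellybeans.
One more jellybean must push some flavor to its target, so 87 + 1 = 88.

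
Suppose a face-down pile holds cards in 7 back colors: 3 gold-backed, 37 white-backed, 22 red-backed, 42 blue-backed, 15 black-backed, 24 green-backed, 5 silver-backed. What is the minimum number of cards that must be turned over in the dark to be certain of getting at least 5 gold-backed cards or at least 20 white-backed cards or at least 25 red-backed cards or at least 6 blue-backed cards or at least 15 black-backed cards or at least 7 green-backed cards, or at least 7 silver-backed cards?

75

Each of the 7 back colors has its own threshold; avoid all of them simultaneously.
The worst case stops just short of every target: all 3 gold-backed, 19 white-backed, all 22 red-backed, 5 blue-backed, 14 black-backed, 6 green-backed, all 5 silver-backed — 3 + 19 + 22 + 5 + 14 + 6 + 5 = 74 cards.
One more card must push some back color to its target, so 74 + 1 = 75.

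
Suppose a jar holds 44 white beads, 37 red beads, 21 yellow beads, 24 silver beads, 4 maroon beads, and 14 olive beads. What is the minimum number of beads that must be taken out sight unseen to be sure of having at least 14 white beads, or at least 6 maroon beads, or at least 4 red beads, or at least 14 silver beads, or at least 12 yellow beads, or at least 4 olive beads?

48

Each of the 6 colors has its own threshold; avoid all of them simultaneously.
The worst case stops just short of every target: 13 white, 3 red, 11 yellow, 13 silver, all 4 maroon, 3 olive — 13 + 3 + 11 + 13 + 4 + 3 = 47 beads.
One more bead must push some color to its target, so 47 + 1 = 48.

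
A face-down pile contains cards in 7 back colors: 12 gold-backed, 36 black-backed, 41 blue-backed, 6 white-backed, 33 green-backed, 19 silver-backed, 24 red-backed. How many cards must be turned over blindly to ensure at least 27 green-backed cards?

165

The worst case draws every non-green-backed card first: 12 + 36 + 41 + 6 + 19 + 24 = 138.
The next 27 draws are then forced to be green-backed, giving 138 + 27 = 165.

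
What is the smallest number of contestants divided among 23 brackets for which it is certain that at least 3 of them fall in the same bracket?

There are 23 brackets acting as pigeonholes.
With 23 × 2 = 46 contestants we could place exactly 2 in each, with no class reaching 3.
One more forces some class to hold 3, so 46 + 1 = 47.

47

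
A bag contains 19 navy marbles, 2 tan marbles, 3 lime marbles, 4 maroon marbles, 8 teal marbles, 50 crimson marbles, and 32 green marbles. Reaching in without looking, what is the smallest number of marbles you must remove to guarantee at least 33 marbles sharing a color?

101

In the worst case we take at most 32 of each color, but all 19 navy, all 2 tan, all 3 lime, all 4 maroon, and all 8 teal (fewer than 32), giving 19 + 2 + 3 + 4 + 8 + 32 + 32 = 100.
One more marble then forces some color to 33, so 100 + 1 = 101.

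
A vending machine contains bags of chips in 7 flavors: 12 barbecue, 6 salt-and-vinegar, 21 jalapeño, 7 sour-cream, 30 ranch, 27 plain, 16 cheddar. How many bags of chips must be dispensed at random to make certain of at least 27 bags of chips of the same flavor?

115

In the worst case we take at most 26 of each flavor, but all 12 barbecue, all 6 salt-and-vinegar, all 21 jalapeño, all 7 sour-cream, and all 16 cheddar (fewer than 26), giving 12 + 6 + 21 + 7 + 26 + 26 + 16 = 114.
One more bag of chips then forces some flavor to 27, so 114 + 1 = 115.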